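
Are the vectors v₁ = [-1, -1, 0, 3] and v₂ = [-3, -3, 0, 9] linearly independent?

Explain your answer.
No, linearly dependent (v₂ = 3·v₁)

Check whether there is a scalar k with v₂ = k·v₁.
Comparing components, k = 3 satisfies 3·[-1, -1, 0, 3] = [-3, -3, 0, 9].
Since v₂ is a scalar multiple of v₁, the two vectors are linearly dependent.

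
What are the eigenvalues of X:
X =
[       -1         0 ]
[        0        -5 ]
λ = -5, -1

Solve det(X - λI) = 0. For a 2×2 matrix the characteristic equation is λ² - (trace)λ + det = 0.
trace(X) = a + d = -1 - 5 = -6.
det(X) = a*d - b*c = (-1)*(-5) - (0)*(0) = 5 - 0 = 5.
Characteristic equation: λ² - (-6)λ + (5) = 0.
Discriminant = (-6)² - 4*(5) = 36 - 20 = 16.
λ = (-6 ± √16) / 2 = (-6 ± 4) / 2 = -5, -1.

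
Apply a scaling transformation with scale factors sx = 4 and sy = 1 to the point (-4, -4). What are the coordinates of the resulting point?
(-16, -4)

Scaling matrix:
[[4, 0], [0, 1]]
Result: (-4 × 4, -4 × 1) = (-16, -4)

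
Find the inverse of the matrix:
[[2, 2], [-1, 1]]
[[1/4, -1/2], [1/4, 1/2]]

For [[a,b],[c,d]], inverse = (1/det)·[[d,-b],[-c,a]]
det = 2·1 - 2·-1 = 4
Inverse = (1/4)·[[1, -2], [1, 2]]
        = [[1/4, -1/2], [1/4, 1/2]]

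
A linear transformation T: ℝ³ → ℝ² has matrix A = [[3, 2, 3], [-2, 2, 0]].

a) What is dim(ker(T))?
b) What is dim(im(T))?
dim(ker) = 1, dim(im) = 2

The two rows are not scalar multiples of one another (no single k satisfies row 2 = k × row 1), so they are linearly independent.
Thus rank(A) = 2.
dim(im(T)) = rank(A) = 2.
By the rank-nullity theorem applied to T: ℝ³ → ℝ², rank(A) + nullity(A) = 3 (the domain dimension), so dim(ker(T)) = 3 - 2 = 1.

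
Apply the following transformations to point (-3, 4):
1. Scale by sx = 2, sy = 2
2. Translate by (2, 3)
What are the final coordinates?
(-4, 11)

Step 1: Scale (-3, 4) by (sx, sy) = (2, 2) → (-6, 8)
Step 2: Translate by (2, 3) → (-4, 11)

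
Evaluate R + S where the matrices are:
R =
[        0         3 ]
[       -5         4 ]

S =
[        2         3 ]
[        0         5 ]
R + S =
[        2         6 ]
[       -5         9 ]

Matrix addition is elementwise: (R+S)[i][j] = R[i][j] + S[i][j].
  (R+S)[0][0] = (0) + (2) = 2
  (R+S)[0][1] = (3) + (3) = 6
  (R+S)[1][0] = (-5) + (0) = -5
  (R+S)[1][1] = (4) + (5) = 9
R + S =
[        2         6 ]
[       -5         9 ]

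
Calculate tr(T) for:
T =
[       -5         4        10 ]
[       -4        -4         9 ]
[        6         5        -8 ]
tr(T) = -5 - 4 - 8 = -17

The trace of a square matrix is the sum of its diagonal entries.
Diagonal entries of T: T[0][0] = -5, T[1][1] = -4, T[2][2] = -8.
tr(T) = -5 - 4 - 8 = -17.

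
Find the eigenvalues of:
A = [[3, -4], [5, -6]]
λ = -2, -1

Solve det(A - λI) = 0. For a 2×2 matrix this is λ² - (trace)λ + det = 0.
trace(A) = 3 - 6 = -3.
det(A) = (3)*(-6) - (-4)*(5) = -18 + 20 = 2.
Characteristic equation: λ² - (-3)λ + (2) = 0.
Discriminant: (-3)² - 4*(2) = 9 - 8 = 1.
Roots: λ = (-3 ± √1) / 2 = -2, -1.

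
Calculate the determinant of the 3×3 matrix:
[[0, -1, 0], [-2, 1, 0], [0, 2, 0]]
0

Expansion along first row:
det = 0·det([[1,0],[2,0]]) - -1·det([[-2,0],[0,0]]) + 0·det([[-2,1],[0,2]])
    = 0·(1·0 - 0·2) - -1·(-2·0 - 0·0) + 0·(-2·2 - 1·0)
    = 0·0 - -1·0 + 0·-4
    = 0 + 0 + 0 = 0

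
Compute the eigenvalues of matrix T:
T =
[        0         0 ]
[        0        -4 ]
λ = -4, 0

Solve det(T - λI) = 0. For a 2×2 matrix the characteristic equation is λ² - (trace)λ + det = 0.
trace(T) = a + d = 0 - 4 = -4.
det(T) = a*d - b*c = (0)*(-4) - (0)*(0) = 0 - 0 = 0.
Characteristic equation: λ² - (-4)λ + (0) = 0.
Discriminant = (-4)² - 4*(0) = 16 - 0 = 16.
λ = (-4 ± √16) / 2 = (-4 ± 4) / 2 = -4, 0.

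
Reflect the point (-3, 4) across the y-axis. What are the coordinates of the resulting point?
(3, 4)

Reflection across y-axis: (-3, 4) → (3, 4)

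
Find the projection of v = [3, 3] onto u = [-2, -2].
[3, 3]

The projection of v onto u is proj_u(v) = ((v·u) / (u·u)) · u.
v·u = (3)*(-2) + (3)*(-2) = -12.
u·u = (-2)*(-2) + (-2)*(-2) = 8.
coefficient = -12 / 8 = -3/2.
proj_u(v) = -3/2 · [-2, -2] = [3, 3].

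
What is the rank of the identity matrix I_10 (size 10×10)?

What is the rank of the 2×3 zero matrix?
rank(I_10) = 10, rank(0) = 0

The identity I_10 has 10 columns that are the standard basis vectors e_1, …, e_10. These are linearly independent, so all 10 columns are pivots and rank(I_10) = 10.
The 2×3 zero matrix has every entry zero, so every row is the zero row and there are no pivots; rank(0) = 0.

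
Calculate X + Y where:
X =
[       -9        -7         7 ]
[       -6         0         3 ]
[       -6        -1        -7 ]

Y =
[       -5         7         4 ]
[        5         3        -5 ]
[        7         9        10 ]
X + Y =
[      -14         0        11 ]
[       -1         3        -2 ]
[        1         8         3 ]

Matrix addition is elementwise: (X+Y)[i][j] = X[i][j] + Y[i][j].
  (X+Y)[0][0] = (-9) + (-5) = -14
  (X+Y)[0][1] = (-7) + (7) = 0
  (X+Y)[0][2] = (7) + (4) = 11
  (X+Y)[1][0] = (-6) + (5) = -1
  (X+Y)[1][1] = (0) + (3) = 3
  (X+Y)[1][2] = (3) + (-5) = -2
  (X+Y)[2][0] = (-6) + (7) = 1
  (X+Y)[2][1] = (-1) + (9) = 8
  (X+Y)[2][2] = (-7) + (10) = 3
X + Y =
[      -14         0        11 ]
[       -1         3        -2 ]
[        1         8         3 ]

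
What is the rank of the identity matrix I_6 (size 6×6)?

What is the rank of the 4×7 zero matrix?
rank(I_6) = 6, rank(0) = 0

The identity I_6 has 6 columns that are the standard basis vectors e_1, …, e_6. These are linearly independent, so all 6 columns are pivots and rank(I_6) = 6.
The 4×7 zero matrix has every entry zero, so every row is the zero row and there are no pivots; rank(0) = 0.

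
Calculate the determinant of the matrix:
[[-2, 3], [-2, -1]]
8

For a 2×2 matrix [[a, b], [c, d]], det = ad - bc
det = (-2)(-1) - (3)(-2) = 2 - -6 = 8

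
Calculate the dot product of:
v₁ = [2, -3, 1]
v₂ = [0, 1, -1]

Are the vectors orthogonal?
-4, No

The dot product is the sum of products of corresponding components.
v₁·v₂ = (2)*(0) + (-3)*(1) + (1)*(-1) = 0 - 3 - 1 = -4.
Two vectors are orthogonal iff their dot product is 0; here the dot product is -4, so the vectors are not orthogonal.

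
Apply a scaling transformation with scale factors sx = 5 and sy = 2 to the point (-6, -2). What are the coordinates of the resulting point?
(-30, -4)

Scaling matrix:
[[5, 0], [0, 2]]
Result: (-6 × 5, -2 × 2) = (-30, -4)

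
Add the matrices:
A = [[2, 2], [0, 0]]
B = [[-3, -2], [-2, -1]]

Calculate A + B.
[[-1, 0], [-2, -1]]

Add corresponding elements:
(2)+(-3)=-1
(2)+(-2)=0
(0)+(-2)=-2
(0)+(-1)=-1
A + B = [[-1, 0], [-2, -1]]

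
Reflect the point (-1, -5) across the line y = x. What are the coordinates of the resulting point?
(-5, -1)

Reflection across line y = x: (-1, -5) → (-5, -1)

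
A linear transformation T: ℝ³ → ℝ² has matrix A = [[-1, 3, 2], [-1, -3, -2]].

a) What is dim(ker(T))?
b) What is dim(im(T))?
dim(ker) = 1, dim(im) = 2

The two rows are not scalar multiples of one another (no single k satisfies row 2 = k × row 1), so they are linearly independent.
Thus rank(A) = 2.
dim(im(T)) = rank(A) = 2.
By the rank-nullity theorem applied to T: ℝ³ → ℝ², rank(A) + nullity(A) = 3 (the domain dimension), so dim(ker(T)) = 3 - 2 = 1.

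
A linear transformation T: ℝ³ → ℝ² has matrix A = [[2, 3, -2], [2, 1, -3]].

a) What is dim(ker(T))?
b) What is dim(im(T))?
dim(ker) = 1, dim(im) = 2

The two rows are not scalar multiples of one another (no single k satisfies row 2 = k × row 1), so they are linearly independent.
Thus rank(A) = 2.
dim(im(T)) = rank(A) = 2.
By the rank-nullity theorem applied to T: ℝ³ → ℝ², rank(A) + nullity(A) = 3 (the domain dimension), so dim(ker(T)) = 3 - 2 = 1.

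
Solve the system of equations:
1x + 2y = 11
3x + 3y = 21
x = 3, y = 4

Use elimination (row reduction):
Equation 1: 1x + 2y = 11.
Equation 2: 3x + 3y = 21.
Multiply Eq1 by 3 and Eq2 by 1: 3x + 6y = 33;  3x + 3y = 21.
Subtract: (-3)y = -12, so y = 4.
Back-substitute into Eq1: 1x + 2*(4) = 11, so x = 3.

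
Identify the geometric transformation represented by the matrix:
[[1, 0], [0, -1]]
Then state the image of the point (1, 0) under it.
reflection across the x-axis; image of (1, 0) is (1, 0)

This is a symmetric orthogonal matrix with determinant -1, which characterizes a reflection in ℝ².
The matrix [[1, 0], [0, -1]] represents: reflection across the x-axis.
Applying it to (1, 0): [1·1 + 0·0, 0·1 + -1·0] = (1, 0).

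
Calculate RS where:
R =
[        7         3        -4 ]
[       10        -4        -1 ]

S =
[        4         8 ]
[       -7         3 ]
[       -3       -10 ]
RS =
[       19       105 ]
[       71        78 ]

Matrix multiplication: (RS)[i][j] = sum over k of R[i][k] * S[k][j].
  (RS)[0][0] = (7)*(4) + (3)*(-7) + (-4)*(-3) = 19
  (RS)[0][1] = (7)*(8) + (3)*(3) + (-4)*(-10) = 105
  (RS)[1][0] = (10)*(4) + (-4)*(-7) + (-1)*(-3) = 71
  (RS)[1][1] = (10)*(8) + (-4)*(3) + (-1)*(-10) = 78
RS =
[       19       105 ]
[       71        78 ]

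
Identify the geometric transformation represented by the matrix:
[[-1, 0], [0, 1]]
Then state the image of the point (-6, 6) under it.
reflection across the y-axis; image of (-6, 6) is (6, 6)

This is a symmetric orthogonal matrix with determinant -1, which characterizes a reflection in ℝ².
The matrix [[-1, 0], [0, 1]] represents: reflection across the y-axis.
Applying it to (-6, 6): [-1·-6 + 0·6, 0·-6 + 1·6] = (6, 6).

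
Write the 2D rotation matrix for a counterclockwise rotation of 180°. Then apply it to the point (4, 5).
R = [[-1, 0], [0, -1]]; R·(4, 5) = (-4, -5)

Rotation matrix formula: R(θ) = [[cos θ, -sin θ], [sin θ, cos θ]]
For θ = 180°:
cos(180°) = -1
sin(180°) = 0
R = [[-1, 0], [0, -1]]
Apply to (4, 5): [-1·4 + (0)·5, 0·4 + -1·5] = (-4, -5)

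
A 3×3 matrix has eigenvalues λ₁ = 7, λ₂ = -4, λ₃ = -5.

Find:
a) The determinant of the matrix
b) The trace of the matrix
det = 140, trace = -2

Two standard eigenvalue identities:
- det(A) equals the product of the eigenvalues (counted with multiplicity).
- trace(A) equals the sum of the eigenvalues.
det(A) = (7)*(-4)*(-5) = 140.
trace(A) = 7 - 4 - 5 = -2.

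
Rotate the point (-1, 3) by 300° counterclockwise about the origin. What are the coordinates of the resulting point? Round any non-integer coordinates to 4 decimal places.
(2.0981, 2.3660)

Rotation matrix R(θ) = [[cos θ, -sin θ], [sin θ, cos θ]]; for θ = 300°:
R = [[1/2, √3/2], [-√3/2, 1/2]]
Result: R × [-1, 3]ᵀ = [1/2·-1 + (√3/2)·3, -√3/2·-1 + (1/2)·3]ᵀ = (2.0981, 2.3660)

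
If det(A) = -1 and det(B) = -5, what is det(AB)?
5

Use the multiplicative property of determinants: det(AB) = det(A)*det(B).
det(AB) = (-1)*(-5) = 5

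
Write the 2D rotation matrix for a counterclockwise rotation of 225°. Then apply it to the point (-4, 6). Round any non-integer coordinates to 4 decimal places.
R = [[-√2/2, √2/2], [-√2/2, -√2/2]]; R·(-4, 6) = (7.0711, -1.4142)

Rotation matrix formula: R(θ) = [[cos θ, -sin θ], [sin θ, cos θ]]
For θ = 225°:
cos(225°) = -√2/2
sin(225°) = -√2/2
R = [[-√2/2, √2/2], [-√2/2, -√2/2]]
Apply to (-4, 6): [-√2/2·-4 + (√2/2)·6, -√2/2·-4 + -√2/2·6] = (7.0711, -1.4142)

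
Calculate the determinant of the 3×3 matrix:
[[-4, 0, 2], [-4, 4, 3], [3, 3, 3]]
-60

Expansion along first row:
det = -4·det([[4,3],[3,3]]) - 0·det([[-4,3],[3,3]]) + 2·det([[-4,4],[3,3]])
    = -4·(4·3 - 3·3) - 0·(-4·3 - 3·3) + 2·(-4·3 - 4·3)
    = -4·3 - 0·-21 + 2·-24
    = -12 + 0 + -48 = -60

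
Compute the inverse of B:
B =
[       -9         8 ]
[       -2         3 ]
det(B) = -11
B⁻¹ =
[    -3/11      8/11 ]
[    -2/11      9/11 ]

For a 2×2 matrix B = [[a, b], [c, d]] with det(B) ≠ 0, B⁻¹ = (1/det(B)) * [[d, -b], [-c, a]].
det(B) = (-9)*(3) - (8)*(-2) = -27 + 16 = -11.
B⁻¹ = (1/-11) * [[3, -8], [2, -9]].
Dividing each entry by -11 and reducing:
B⁻¹ =
[    -3/11      8/11 ]
[    -2/11      9/11 ]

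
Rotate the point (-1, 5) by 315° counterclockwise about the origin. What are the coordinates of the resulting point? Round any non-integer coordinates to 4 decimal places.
(2.8284, 4.2426)

Rotation matrix R(θ) = [[cos θ, -sin θ], [sin θ, cos θ]]; for θ = 315°:
R = [[√2/2, √2/2], [-√2/2, √2/2]]
Result: R × [-1, 5]ᵀ = [√2/2·-1 + (√2/2)·5, -√2/2·-1 + (√2/2)·5]ᵀ = (2.8284, 4.2426)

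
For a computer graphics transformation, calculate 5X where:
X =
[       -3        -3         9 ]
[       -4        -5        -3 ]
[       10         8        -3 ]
5X =
[      -15       -15        45 ]
[      -20       -25       -15 ]
[       50        40       -15 ]

Scalar multiplication is elementwise: (5X)[i][j] = 5 * X[i][j].
  (5X)[0][0] = 5 * (-3) = -15
  (5X)[0][1] = 5 * (-3) = -15
  (5X)[0][2] = 5 * (9) = 45
  (5X)[1][0] = 5 * (-4) = -20
  (5X)[1][1] = 5 * (-5) = -25
  (5X)[1][2] = 5 * (-3) = -15
  (5X)[2][0] = 5 * (10) = 50
  (5X)[2][1] = 5 * (8) = 40
  (5X)[2][2] = 5 * (-3) = -15
5X =
[      -15       -15        45 ]
[      -20       -25       -15 ]
[       50        40       -15 ]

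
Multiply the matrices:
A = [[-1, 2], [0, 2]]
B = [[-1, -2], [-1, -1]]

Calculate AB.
[[-1, 0], [-2, -2]]

Each entry (i,j) of AB = sum over k of A[i][k]*B[k][j].
(AB)[0][0] = (-1)*(-1) + (2)*(-1) = -1
(AB)[0][1] = (-1)*(-2) + (2)*(-1) = 0
(AB)[1][0] = (0)*(-1) + (2)*(-1) = -2
(AB)[1][1] = (0)*(-2) + (2)*(-1) = -2
AB = [[-1, 0], [-2, -2]]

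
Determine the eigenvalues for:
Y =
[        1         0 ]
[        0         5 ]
λ = 1, 5

Solve det(Y - λI) = 0. For a 2×2 matrix the characteristic equation is λ² - (trace)λ + det = 0.
trace(Y) = a + d = 1 + 5 = 6.
det(Y) = a*d - b*c = (1)*(5) - (0)*(0) = 5 - 0 = 5.
Characteristic equation: λ² - (6)λ + (5) = 0.
Discriminant = (6)² - 4*(5) = 36 - 20 = 16.
λ = (6 ± √16) / 2 = (6 ± 4) / 2 = 1, 5.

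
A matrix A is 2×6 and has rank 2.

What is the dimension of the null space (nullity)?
4

The rank-nullity theorem for an m×n matrix states:
rank(A) + nullity(A) = n (the number of columns).
Here n = 6 and rank(A) = 2, so nullity(A) = 6 - 2 = 4.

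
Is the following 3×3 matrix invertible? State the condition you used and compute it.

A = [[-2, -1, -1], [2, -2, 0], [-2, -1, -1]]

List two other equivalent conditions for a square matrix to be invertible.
No, not invertible; det(A) = 0 (two rows are equal, so the rows are linearly dependent). Equivalent conditions (failing for this A): rank(A) < 3; Ax = 0 has non-trivial solutions; 0 is an eigenvalue; the columns are linearly dependent.

To check invertibility, compute det(A).
In this matrix, row 0 and the last row are identical, so one row is a scalar multiple of another and the rows are linearly dependent.
A matrix with linearly dependent rows has det = 0 and is not invertible.
Equivalent failed conditions:
- rank(A) < 3.
- Ax = 0 has non-trivial solutions.
- 0 is an eigenvalue.
- The columns are linearly dependent.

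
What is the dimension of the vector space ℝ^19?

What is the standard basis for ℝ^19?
Dimension = 19; standard basis = {e_1, e_2, e_3, …, e_19}

ℝ^19 is the space of 19-tuples of real numbers; its dimension is 19.
The standard basis consists of 19 vectors: e_1, e_2, e_3, …, e_19, where e_i is the vector with 1 in position i and 0 elsewhere.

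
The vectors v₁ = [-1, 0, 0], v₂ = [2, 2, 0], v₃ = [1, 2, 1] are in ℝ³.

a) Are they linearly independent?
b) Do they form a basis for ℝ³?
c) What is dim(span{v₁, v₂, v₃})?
Yes independent, yes basis, dim = 3

Stack v₁, v₂, v₃ as rows of a 3×3 matrix.
[[-1, 0, 0]; [2, 2, 0]; [1, 2, 1]] is already lower triangular with nonzero diagonal entries (-1, 2, 1), so its determinant is the product of the diagonal entries, det = (-1)·(2)·(1) = -2 ≠ 0, and the rows are linearly independent.
Three linearly independent vectors in ℝ³ form a basis for ℝ³, so dim(span{v₁,v₂,v₃}) = 3.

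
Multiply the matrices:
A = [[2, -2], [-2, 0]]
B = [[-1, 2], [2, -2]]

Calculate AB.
[[-6, 8], [2, -4]]

Each entry (i,j) of AB = sum over k of A[i][k]*B[k][j].
(AB)[0][0] = (2)*(-1) + (-2)*(2) = -6
(AB)[0][1] = (2)*(2) + (-2)*(-2) = 8
(AB)[1][0] = (-2)*(-1) + (0)*(2) = 2
(AB)[1][1] = (-2)*(2) + (0)*(-2) = -4
AB = [[-6, 8], [2, -4]]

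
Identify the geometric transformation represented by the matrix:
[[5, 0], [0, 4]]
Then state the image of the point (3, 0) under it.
non-uniform scaling by (5, 4); image of (3, 0) is (15, 0)

This is diagonal with distinct entries, so it scales the x-axis by 5 and the y-axis by 4.
The matrix [[5, 0], [0, 4]] represents: non-uniform scaling by (5, 4).
Applying it to (3, 0): [5·3 + 0·0, 0·3 + 4·0] = (15, 0).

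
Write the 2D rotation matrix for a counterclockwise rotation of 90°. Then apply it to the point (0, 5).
R = [[0, -1], [1, 0]]; R·(0, 5) = (-5, 0)

Rotation matrix formula: R(θ) = [[cos θ, -sin θ], [sin θ, cos θ]]
For θ = 90°:
cos(90°) = 0
sin(90°) = 1
R = [[0, -1], [1, 0]]
Apply to (0, 5): [0·0 + (-1)·5, 1·0 + 0·5] = (-5, 0)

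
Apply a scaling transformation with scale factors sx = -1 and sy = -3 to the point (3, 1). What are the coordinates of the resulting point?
(-3, -3)

Scaling matrix:
[[-1, 0], [0, -3]]
Result: (3 × -1, 1 × -3) = (-3, -3)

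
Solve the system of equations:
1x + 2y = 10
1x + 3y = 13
x = 4, y = 3

Use elimination (row reduction):
Equation 1: 1x + 2y = 10.
Equation 2: 1x + 3y = 13.
Multiply Eq1 by 1 and Eq2 by 1: 1x + 2y = 10;  1x + 3y = 13.
Subtract: (1)y = 3, so y = 3.
Back-substitute into Eq1: 1x + 2*(3) = 10, so x = 4.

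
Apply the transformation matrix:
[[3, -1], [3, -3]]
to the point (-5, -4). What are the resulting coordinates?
(-11, -3)

Matrix multiplication:
[[3, -1], [3, -3]] × [-5, -4]ᵀ
= [3×-5 + -1×-4, 3×-5 + -3×-4]ᵀ
= [-11.0000, -3.0000]ᵀ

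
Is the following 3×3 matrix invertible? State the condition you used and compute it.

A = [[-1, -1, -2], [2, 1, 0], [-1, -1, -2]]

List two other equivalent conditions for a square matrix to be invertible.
No, not invertible; det(A) = 0 (two rows are equal, so the rows are linearly dependent). Equivalent conditions (failing for this A): rank(A) < 3; Ax = 0 has non-trivial solutions; 0 is an eigenvalue; the columns are linearly dependent.

To check invertibility, compute det(A).
In this matrix, row 0 and the last row are identical, so one row is a scalar multiple of another and the rows are linearly dependent.
A matrix with linearly dependent rows has det = 0 and is not invertible.
Equivalent failed conditions:
- rank(A) < 3.
- Ax = 0 has non-trivial solutions.
- 0 is an eigenvalue.
- The columns are linearly dependent.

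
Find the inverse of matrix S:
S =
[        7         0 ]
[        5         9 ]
det(S) = 63
S⁻¹ =
[      1/7         0 ]
[    -5/63       1/9 ]

For a 2×2 matrix S = [[a, b], [c, d]] with det(S) ≠ 0, S⁻¹ = (1/det(S)) * [[d, -b], [-c, a]].
det(S) = (7)*(9) - (0)*(5) = 63 - 0 = 63.
S⁻¹ = (1/63) * [[9, 0], [-5, 7]].
Dividing each entry by 63 and reducing:
S⁻¹ =
[      1/7         0 ]
[    -5/63       1/9 ]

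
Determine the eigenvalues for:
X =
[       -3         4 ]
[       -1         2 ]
λ = -2, 1

Solve det(X - λI) = 0. For a 2×2 matrix the characteristic equation is λ² - (trace)λ + det = 0.
trace(X) = a + d = -3 + 2 = -1.
det(X) = a*d - b*c = (-3)*(2) - (4)*(-1) = -6 + 4 = -2.
Characteristic equation: λ² - (-1)λ + (-2) = 0.
Discriminant = (-1)² - 4*(-2) = 1 + 8 = 9.
λ = (-1 ± √9) / 2 = (-1 ± 3) / 2 = -2, 1.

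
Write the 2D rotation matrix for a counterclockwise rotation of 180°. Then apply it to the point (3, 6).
R = [[-1, 0], [0, -1]]; R·(3, 6) = (-3, -6)

Rotation matrix formula: R(θ) = [[cos θ, -sin θ], [sin θ, cos θ]]
For θ = 180°:
cos(180°) = -1
sin(180°) = 0
R = [[-1, 0], [0, -1]]
Apply to (3, 6): [-1·3 + (0)·6, 0·3 + -1·6] = (-3, -6)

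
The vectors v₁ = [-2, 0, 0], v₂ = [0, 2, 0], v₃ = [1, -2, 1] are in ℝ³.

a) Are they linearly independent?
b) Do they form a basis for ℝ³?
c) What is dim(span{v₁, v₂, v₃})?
Yes independent, yes basis, dim = 3

Stack v₁, v₂, v₃ as rows of a 3×3 matrix.
[[-2, 0, 0]; [0, 2, 0]; [1, -2, 1]] is already lower triangular with nonzero diagonal entries (-2, 2, 1), so its determinant is the product of the diagonal entries, det = (-2)·(2)·(1) = -4 ≠ 0, and the rows are linearly independent.
Three linearly independent vectors in ℝ³ form a basis for ℝ³, so dim(span{v₁,v₂,v₃}) = 3.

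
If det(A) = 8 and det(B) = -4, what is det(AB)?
-32

Use the multiplicative property of determinants: det(AB) = det(A)*det(B).
det(AB) = (8)*(-4) = -32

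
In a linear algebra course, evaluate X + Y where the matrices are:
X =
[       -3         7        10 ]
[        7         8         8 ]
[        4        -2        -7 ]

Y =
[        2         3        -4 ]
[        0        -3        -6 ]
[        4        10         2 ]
X + Y =
[       -1        10         6 ]
[        7         5         2 ]
[        8         8        -5 ]

Matrix addition is elementwise: (X+Y)[i][j] = X[i][j] + Y[i][j].
  (X+Y)[0][0] = (-3) + (2) = -1
  (X+Y)[0][1] = (7) + (3) = 10
  (X+Y)[0][2] = (10) + (-4) = 6
  (X+Y)[1][0] = (7) + (0) = 7
  (X+Y)[1][1] = (8) + (-3) = 5
  (X+Y)[1][2] = (8) + (-6) = 2
  (X+Y)[2][0] = (4) + (4) = 8
  (X+Y)[2][1] = (-2) + (10) = 8
  (X+Y)[2][2] = (-7) + (2) = -5
X + Y =
[       -1        10         6 ]
[        7         5         2 ]
[        8         8        -5 ]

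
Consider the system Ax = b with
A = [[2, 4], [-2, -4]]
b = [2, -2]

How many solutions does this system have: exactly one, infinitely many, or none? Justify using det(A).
Infinitely many solutions

det(A) = (2)*(-4) - (4)*(-2) = 0, so A is singular (column 2 is 2 times column 1).
b = [2, -2] = 1 * column 1 of A, so b lies in the column space of A.
A singular matrix whose right-hand side is in its column space gives a 1-parameter family of solutions — infinitely many.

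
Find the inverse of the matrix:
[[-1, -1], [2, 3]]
[[-3, -1], [2, 1]]

For [[a,b],[c,d]], inverse = (1/det)·[[d,-b],[-c,a]]
det = -1·3 - -1·2 = -1
Inverse = (1/-1)·[[3, 1], [-2, -1]]
        = [[-3, -1], [2, 1]]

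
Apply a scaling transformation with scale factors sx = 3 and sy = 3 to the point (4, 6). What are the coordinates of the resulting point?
(12, 18)

Scaling matrix:
[[3, 0], [0, 3]]
Result: (4 × 3, 6 × 3) = (12, 18)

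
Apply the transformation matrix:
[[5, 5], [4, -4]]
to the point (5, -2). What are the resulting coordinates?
(15, 28)

Matrix multiplication:
[[5, 5], [4, -4]] × [5, -2]ᵀ
= [5×5 + 5×-2, 4×5 + -4×-2]ᵀ
= [15.0000, 28.0000]ᵀ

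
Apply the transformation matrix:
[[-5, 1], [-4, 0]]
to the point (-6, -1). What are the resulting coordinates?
(29, 24)

Matrix multiplication:
[[-5, 1], [-4, 0]] × [-6, -1]ᵀ
= [-5×-6 + 1×-1, -4×-6 + 0×-1]ᵀ
= [29.0000, 24.0000]ᵀ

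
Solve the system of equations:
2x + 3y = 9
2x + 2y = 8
x = 3, y = 1

Use elimination (row reduction):
Equation 1: 2x + 3y = 9.
Equation 2: 2x + 2y = 8.
Multiply Eq1 by 2 and Eq2 by 2: 4x + 6y = 18;  4x + 4y = 16.
Subtract: (-2)y = -2, so y = 1.
Back-substitute into Eq1: 2x + 3*(1) = 9, so x = 3.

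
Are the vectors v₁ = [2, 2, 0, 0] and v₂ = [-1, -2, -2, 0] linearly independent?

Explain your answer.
Yes, linearly independent

Two vectors are linearly dependent iff one is a scalar multiple of the other.
No single scalar k satisfies v₂ = k·v₁ (the ratios of corresponding entries disagree), so v₁ and v₂ are linearly independent.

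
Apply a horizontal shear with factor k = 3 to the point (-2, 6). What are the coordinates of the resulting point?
(16, 6)

Shear matrix for horizontal shear with factor k = 3:
[[1, 3], [0, 1]]
Result: (-2, 6) → (16, 6)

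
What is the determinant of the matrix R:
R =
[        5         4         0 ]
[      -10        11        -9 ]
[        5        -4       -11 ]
det(R) = -1405

Expand along row 0 (cofactor expansion): det(R) = a*(e*i - f*h) - b*(d*i - f*g) + c*(d*h - e*g), where the 3×3 is [[a, b, c], [d, e, f], [g, h, i]].
Minor M_00 = (11)*(-11) - (-9)*(-4) = -121 - 36 = -157.
Minor M_01 = (-10)*(-11) - (-9)*(5) = 110 + 45 = 155.
Minor M_02 = (-10)*(-4) - (11)*(5) = 40 - 55 = -15.
det(R) = (5)*(-157) - (4)*(155) + (0)*(-15) = -785 - 620 + 0 = -1405.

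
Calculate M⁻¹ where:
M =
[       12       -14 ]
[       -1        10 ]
det(M) = 106
M⁻¹ =
[     5/53      7/53 ]
[    1/106      6/53 ]

For a 2×2 matrix M = [[a, b], [c, d]] with det(M) ≠ 0, M⁻¹ = (1/det(M)) * [[d, -b], [-c, a]].
det(M) = (12)*(10) - (-14)*(-1) = 120 - 14 = 106.
M⁻¹ = (1/106) * [[10, 14], [1, 12]].
Dividing each entry by 106 and reducing:
M⁻¹ =
[     5/53      7/53 ]
[    1/106      6/53 ]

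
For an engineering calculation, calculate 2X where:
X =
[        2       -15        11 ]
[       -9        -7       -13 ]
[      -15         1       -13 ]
2X =
[        4       -30        22 ]
[      -18       -14       -26 ]
[      -30         2       -26 ]

Scalar multiplication is elementwise: (2X)[i][j] = 2 * X[i][j].
  (2X)[0][0] = 2 * (2) = 4
  (2X)[0][1] = 2 * (-15) = -30
  (2X)[0][2] = 2 * (11) = 22
  (2X)[1][0] = 2 * (-9) = -18
  (2X)[1][1] = 2 * (-7) = -14
  (2X)[1][2] = 2 * (-13) = -26
  (2X)[2][0] = 2 * (-15) = -30
  (2X)[2][1] = 2 * (1) = 2
  (2X)[2][2] = 2 * (-13) = -26
2X =
[        4       -30        22 ]
[      -18       -14       -26 ]
[      -30         2       -26 ]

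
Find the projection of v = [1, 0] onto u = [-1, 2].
[1/5, -2/5]

The projection of v onto u is proj_u(v) = ((v·u) / (u·u)) · u.
v·u = (1)*(-1) + (0)*(2) = -1.
u·u = (-1)*(-1) + (2)*(2) = 5.
coefficient = -1 / 5 = -1/5.
proj_u(v) = -1/5 · [-1, 2] = [1/5, -2/5].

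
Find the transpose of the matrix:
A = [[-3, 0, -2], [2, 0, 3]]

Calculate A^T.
[[-3, 2], [0, 0], [-2, 3]]

The transpose sends entry (i,j) to (j,i); rows become columns.
Row 0 of A: [-3, 0, -2] -> column 0 of A^T.
Row 1 of A: [2, 0, 3] -> column 1 of A^T.
A^T = [[-3, 2], [0, 0], [-2, 3]]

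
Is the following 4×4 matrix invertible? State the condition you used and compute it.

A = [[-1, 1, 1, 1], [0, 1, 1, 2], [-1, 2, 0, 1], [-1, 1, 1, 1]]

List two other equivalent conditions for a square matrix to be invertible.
No, not invertible; det(A) = 0 (two rows are equal, so the rows are linearly dependent). Equivalent conditions (failing for this A): rank(A) < 4; Ax = 0 has non-trivial solutions; 0 is an eigenvalue; the columns are linearly dependent.

To check invertibility, compute det(A).
In this matrix, row 0 and the last row are identical, so one row is a scalar multiple of another and the rows are linearly dependent.
A matrix with linearly dependent rows has det = 0 and is not invertible.
Equivalent failed conditions:
- rank(A) < 4.
- Ax = 0 has non-trivial solutions.
- 0 is an eigenvalue.
- The columns are linearly dependent.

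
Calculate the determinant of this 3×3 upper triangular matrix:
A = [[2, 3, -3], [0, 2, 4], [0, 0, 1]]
4

The determinant of a triangular matrix is the product of its diagonal entries (the off-diagonal entries above the diagonal do not affect it).
det(A) = (2) * (2) * (1) = 4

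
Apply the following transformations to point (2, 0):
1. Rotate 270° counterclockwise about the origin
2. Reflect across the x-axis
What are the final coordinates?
(0, 2)

Step 1: Rotate 270° → (0, -2)
Step 2: Reflect across the x-axis → (0, 2)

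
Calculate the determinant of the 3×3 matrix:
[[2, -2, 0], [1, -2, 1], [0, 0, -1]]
2

Expansion along first row:
det = 2·det([[-2,1],[0,-1]]) - -2·det([[1,1],[0,-1]]) + 0·det([[1,-2],[0,0]])
    = 2·(-2·-1 - 1·0) - -2·(1·-1 - 1·0) + 0·(1·0 - -2·0)
    = 2·2 - -2·-1 + 0·0
    = 4 + -2 + 0 = 2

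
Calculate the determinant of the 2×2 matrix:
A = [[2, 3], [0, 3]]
6

For A = [[a, b], [c, d]], det(A) = a*d - b*c.
det(A) = (2)*(3) - (3)*(0) = 6 - 0 = 6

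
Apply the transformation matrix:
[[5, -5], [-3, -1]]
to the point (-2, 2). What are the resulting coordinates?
(-20, 4)

Matrix multiplication:
[[5, -5], [-3, -1]] × [-2, 2]ᵀ
= [5×-2 + -5×2, -3×-2 + -1×2]ᵀ
= [-20.0000, 4.0000]ᵀ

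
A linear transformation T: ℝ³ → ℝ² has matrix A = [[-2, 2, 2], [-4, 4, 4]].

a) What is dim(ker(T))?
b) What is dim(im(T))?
dim(ker) = 2, dim(im) = 1

Observe that row 2 = 2 × row 1 (so the rows are linearly dependent).
Thus rank(A) = 1 (only one linearly independent row).
dim(im(T)) = rank(A) = 1.
By the rank-nullity theorem applied to T: ℝ³ → ℝ², rank(A) + nullity(A) = 3 (the domain dimension), so dim(ker(T)) = 3 - 1 = 2.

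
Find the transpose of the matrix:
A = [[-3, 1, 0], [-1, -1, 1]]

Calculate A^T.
[[-3, -1], [1, -1], [0, 1]]

The transpose sends entry (i,j) to (j,i); rows become columns.
Row 0 of A: [-3, 1, 0] -> column 0 of A^T.
Row 1 of A: [-1, -1, 1] -> column 1 of A^T.
A^T = [[-3, -1], [1, -1], [0, 1]]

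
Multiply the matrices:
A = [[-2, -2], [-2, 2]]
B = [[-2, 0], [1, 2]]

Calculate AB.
[[2, -4], [6, 4]]

Each entry (i,j) of AB = sum over k of A[i][k]*B[k][j].
(AB)[0][0] = (-2)*(-2) + (-2)*(1) = 2
(AB)[0][1] = (-2)*(0) + (-2)*(2) = -4
(AB)[1][0] = (-2)*(-2) + (2)*(1) = 6
(AB)[1][1] = (-2)*(0) + (2)*(2) = 4
AB = [[2, -4], [6, 4]]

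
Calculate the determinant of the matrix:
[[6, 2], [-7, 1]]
20

For a 2×2 matrix [[a, b], [c, d]], det = ad - bc
det = (6)(1) - (2)(-7) = 6 - -14 = 20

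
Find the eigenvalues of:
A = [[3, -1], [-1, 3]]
λ = 2, 4

Solve det(A - λI) = 0. For a 2×2 matrix this is λ² - (trace)λ + det = 0.
trace(A) = 3 + 3 = 6.
det(A) = (3)*(3) - (-1)*(-1) = 9 - 1 = 8.
Characteristic equation: λ² - (6)λ + (8) = 0.
Discriminant: (6)² - 4*(8) = 36 - 32 = 4.
Roots: λ = (6 ± √4) / 2 = 2, 4.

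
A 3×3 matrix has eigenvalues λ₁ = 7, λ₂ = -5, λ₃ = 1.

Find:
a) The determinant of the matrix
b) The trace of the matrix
det = -35, trace = 3

Two standard eigenvalue identities:
- det(A) equals the product of the eigenvalues (counted with multiplicity).
- trace(A) equals the sum of the eigenvalues.
det(A) = (7)*(-5)*(1) = -35.
trace(A) = 7 - 5 + 1 = 3.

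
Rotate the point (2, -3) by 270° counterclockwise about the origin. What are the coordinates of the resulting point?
(-3, -2)

Rotation matrix R(θ) = [[cos θ, -sin θ], [sin θ, cos θ]]; for θ = 270°:
R = [[0, 1], [-1, 0]]
Result: R × [2, -3]ᵀ = [0·2 + (1)·-3, -1·2 + (0)·-3]ᵀ = (-3, -2)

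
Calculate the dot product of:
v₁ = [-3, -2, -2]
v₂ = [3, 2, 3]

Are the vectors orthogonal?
-19, No

The dot product is the sum of products of corresponding components.
v₁·v₂ = (-3)*(3) + (-2)*(2) + (-2)*(3) = -9 - 4 - 6 = -19.
Two vectors are orthogonal iff their dot product is 0; here the dot product is -19, so the vectors are not orthogonal.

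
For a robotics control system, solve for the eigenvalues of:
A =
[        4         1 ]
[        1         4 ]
λ = 3, 5

Solve det(A - λI) = 0. For a 2×2 matrix the characteristic equation is λ² - (trace)λ + det = 0.
trace(A) = a + d = 4 + 4 = 8.
det(A) = a*d - b*c = (4)*(4) - (1)*(1) = 16 - 1 = 15.
Characteristic equation: λ² - (8)λ + (15) = 0.
Discriminant = (8)² - 4*(15) = 64 - 60 = 4.
λ = (8 ± √4) / 2 = (8 ± 2) / 2 = 3, 5.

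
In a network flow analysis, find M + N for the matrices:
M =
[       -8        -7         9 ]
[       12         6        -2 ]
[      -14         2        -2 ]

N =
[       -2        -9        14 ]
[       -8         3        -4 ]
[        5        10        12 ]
M + N =
[      -10       -16        23 ]
[        4         9        -6 ]
[       -9        12        10 ]

Matrix addition is elementwise: (M+N)[i][j] = M[i][j] + N[i][j].
  (M+N)[0][0] = (-8) + (-2) = -10
  (M+N)[0][1] = (-7) + (-9) = -16
  (M+N)[0][2] = (9) + (14) = 23
  (M+N)[1][0] = (12) + (-8) = 4
  (M+N)[1][1] = (6) + (3) = 9
  (M+N)[1][2] = (-2) + (-4) = -6
  (M+N)[2][0] = (-14) + (5) = -9
  (M+N)[2][1] = (2) + (10) = 12
  (M+N)[2][2] = (-2) + (12) = 10
M + N =
[      -10       -16        23 ]
[        4         9        -6 ]
[       -9        12        10 ]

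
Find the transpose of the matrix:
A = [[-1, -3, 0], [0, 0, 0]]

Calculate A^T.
[[-1, 0], [-3, 0], [0, 0]]

The transpose sends entry (i,j) to (j,i); rows become columns.
Row 0 of A: [-1, -3, 0] -> column 0 of A^T.
Row 1 of A: [0, 0, 0] -> column 1 of A^T.
A^T = [[-1, 0], [-3, 0], [0, 0]]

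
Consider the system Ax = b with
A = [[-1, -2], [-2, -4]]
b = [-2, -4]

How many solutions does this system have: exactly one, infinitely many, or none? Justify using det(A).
Infinitely many solutions

det(A) = (-1)*(-4) - (-2)*(-2) = 0, so A is singular (column 2 is 2 times column 1).
b = [-2, -4] = 2 * column 1 of A, so b lies in the column space of A.
A singular matrix whose right-hand side is in its column space gives a 1-parameter family of solutions — infinitely many.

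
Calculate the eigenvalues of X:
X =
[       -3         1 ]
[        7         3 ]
λ = -4, 4

Solve det(X - λI) = 0. For a 2×2 matrix the characteristic equation is λ² - (trace)λ + det = 0.
trace(X) = a + d = -3 + 3 = 0.
det(X) = a*d - b*c = (-3)*(3) - (1)*(7) = -9 - 7 = -16.
Characteristic equation: λ² - (0)λ + (-16) = 0.
Discriminant = (0)² - 4*(-16) = 0 + 64 = 64.
λ = (0 ± √64) / 2 = (0 ± 8) / 2 = -4, 4.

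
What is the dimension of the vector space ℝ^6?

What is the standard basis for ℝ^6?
Dimension = 6; standard basis = {e_1, e_2, e_3, …, e_6}

ℝ^6 is the space of 6-tuples of real numbers; its dimension is 6.
The standard basis consists of 6 vectors: e_1, e_2, e_3, …, e_6, where e_i is the vector with 1 in position i and 0 elsewhere.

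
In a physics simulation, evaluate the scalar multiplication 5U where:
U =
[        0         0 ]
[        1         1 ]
5U =
[        0         0 ]
[        5         5 ]

Scalar multiplication is elementwise: (5U)[i][j] = 5 * U[i][j].
  (5U)[0][0] = 5 * (0) = 0
  (5U)[0][1] = 5 * (0) = 0
  (5U)[1][0] = 5 * (1) = 5
  (5U)[1][1] = 5 * (1) = 5
5U =
[        0         0 ]
[        5         5 ]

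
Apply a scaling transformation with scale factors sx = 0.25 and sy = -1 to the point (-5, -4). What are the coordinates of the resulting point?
(-1.25, 4)

Scaling matrix:
[[0.25, 0], [0, -1]]
Result: (-5 × 0.25, -4 × -1) = (-1.25, 4)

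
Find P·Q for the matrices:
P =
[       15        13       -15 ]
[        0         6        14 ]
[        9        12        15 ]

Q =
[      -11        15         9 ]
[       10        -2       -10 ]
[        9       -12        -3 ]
PQ =
[     -170       379        50 ]
[      186      -180      -102 ]
[      156       -69       -84 ]

Matrix multiplication: (PQ)[i][j] = sum over k of P[i][k] * Q[k][j].
  (PQ)[0][0] = (15)*(-11) + (13)*(10) + (-15)*(9) = -170
  (PQ)[0][1] = (15)*(15) + (13)*(-2) + (-15)*(-12) = 379
  (PQ)[0][2] = (15)*(9) + (13)*(-10) + (-15)*(-3) = 50
  (PQ)[1][0] = (0)*(-11) + (6)*(10) + (14)*(9) = 186
  (PQ)[1][1] = (0)*(15) + (6)*(-2) + (14)*(-12) = -180
  (PQ)[1][2] = (0)*(9) + (6)*(-10) + (14)*(-3) = -102
  (PQ)[2][0] = (9)*(-11) + (12)*(10) + (15)*(9) = 156
  (PQ)[2][1] = (9)*(15) + (12)*(-2) + (15)*(-12) = -69
  (PQ)[2][2] = (9)*(9) + (12)*(-10) + (15)*(-3) = -84
PQ =
[     -170       379        50 ]
[      186      -180      -102 ]
[      156       -69       -84 ]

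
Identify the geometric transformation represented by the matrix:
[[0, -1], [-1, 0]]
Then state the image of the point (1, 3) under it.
reflection across the line y = -x; image of (1, 3) is (-3, -1)

This is a symmetric orthogonal matrix with determinant -1, which characterizes a reflection in ℝ².
The matrix [[0, -1], [-1, 0]] represents: reflection across the line y = -x.
Applying it to (1, 3): [0·1 + -1·3, -1·1 + 0·3] = (-3, -1).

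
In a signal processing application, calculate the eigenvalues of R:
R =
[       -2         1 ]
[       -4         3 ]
λ = -1, 2

Solve det(R - λI) = 0. For a 2×2 matrix the characteristic equation is λ² - (trace)λ + det = 0.
trace(R) = a + d = -2 + 3 = 1.
det(R) = a*d - b*c = (-2)*(3) - (1)*(-4) = -6 + 4 = -2.
Characteristic equation: λ² - (1)λ + (-2) = 0.
Discriminant = (1)² - 4*(-2) = 1 + 8 = 9.
λ = (1 ± √9) / 2 = (1 ± 3) / 2 = -1, 2.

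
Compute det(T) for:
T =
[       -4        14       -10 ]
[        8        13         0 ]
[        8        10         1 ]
det(T) = 76

Expand along row 0 (cofactor expansion): det(T) = a*(e*i - f*h) - b*(d*i - f*g) + c*(d*h - e*g), where the 3×3 is [[a, b, c], [d, e, f], [g, h, i]].
Minor M_00 = (13)*(1) - (0)*(10) = 13 - 0 = 13.
Minor M_01 = (8)*(1) - (0)*(8) = 8 - 0 = 8.
Minor M_02 = (8)*(10) - (13)*(8) = 80 - 104 = -24.
det(T) = (-4)*(13) - (14)*(8) + (-10)*(-24) = -52 - 112 + 240 = 76.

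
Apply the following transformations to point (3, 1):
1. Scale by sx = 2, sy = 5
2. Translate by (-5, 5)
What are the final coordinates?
(1, 10)

Step 1: Scale (3, 1) by (sx, sy) = (2, 5) → (6, 5)
Step 2: Translate by (-5, 5) → (1, 10)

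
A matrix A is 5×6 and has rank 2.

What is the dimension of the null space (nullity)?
4

The rank-nullity theorem for an m×n matrix states:
rank(A) + nullity(A) = n (the number of columns).
Here n = 6 and rank(A) = 2, so nullity(A) = 6 - 2 = 4.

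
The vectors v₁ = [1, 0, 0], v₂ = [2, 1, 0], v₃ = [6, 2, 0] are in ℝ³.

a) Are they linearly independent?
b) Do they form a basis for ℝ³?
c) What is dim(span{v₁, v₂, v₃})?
Not independent, not a basis, dim(span) = 2

Check whether v₃ can be written as a linear combination of v₁ and v₂.
v₃ = (2)·v₁ + (2)·v₂ = [6, 2, 0], so the three vectors are linearly dependent.
Thus they do not form a basis for ℝ³, and dim(span{v₁, v₂, v₃}) = 2 (spanned by v₁ and v₂).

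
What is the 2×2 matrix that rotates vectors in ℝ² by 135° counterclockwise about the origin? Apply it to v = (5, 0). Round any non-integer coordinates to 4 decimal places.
R = [[-√2/2, -√2/2], [√2/2, -√2/2]]; R·v = (-3.5355, 3.5355)

A counterclockwise rotation by angle θ in ℝ² has matrix R(θ) = [[cos θ, -sin θ], [sin θ, cos θ]].
For θ = 135°: cos θ = -√2/2, sin θ = √2/2.
R(135°) = [[-√2/2, -√2/2], [√2/2, -√2/2]].
R·v = [-√2/2·5 + (-√2/2)·0, √2/2·5 + -√2/2·0] = (-3.5355, 3.5355).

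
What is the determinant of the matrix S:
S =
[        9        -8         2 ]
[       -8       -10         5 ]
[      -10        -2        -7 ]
det(S) = 1400

Expand along row 0 (cofactor expansion): det(S) = a*(e*i - f*h) - b*(d*i - f*g) + c*(d*h - e*g), where the 3×3 is [[a, b, c], [d, e, f], [g, h, i]].
Minor M_00 = (-10)*(-7) - (5)*(-2) = 70 + 10 = 80.
Minor M_01 = (-8)*(-7) - (5)*(-10) = 56 + 50 = 106.
Minor M_02 = (-8)*(-2) - (-10)*(-10) = 16 - 100 = -84.
det(S) = (9)*(80) - (-8)*(106) + (2)*(-84) = 720 + 848 - 168 = 1400.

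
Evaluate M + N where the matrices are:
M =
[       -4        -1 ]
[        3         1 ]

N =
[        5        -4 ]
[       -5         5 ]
M + N =
[        1        -5 ]
[       -2         6 ]

Matrix addition is elementwise: (M+N)[i][j] = M[i][j] + N[i][j].
  (M+N)[0][0] = (-4) + (5) = 1
  (M+N)[0][1] = (-1) + (-4) = -5
  (M+N)[1][0] = (3) + (-5) = -2
  (M+N)[1][1] = (1) + (5) = 6
M + N =
[        1        -5 ]
[       -2         6 ]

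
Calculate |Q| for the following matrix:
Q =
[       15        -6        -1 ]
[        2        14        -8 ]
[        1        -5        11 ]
det(Q) = 1914

Expand along row 0 (cofactor expansion): det(Q) = a*(e*i - f*h) - b*(d*i - f*g) + c*(d*h - e*g), where the 3×3 is [[a, b, c], [d, e, f], [g, h, i]].
Minor M_00 = (14)*(11) - (-8)*(-5) = 154 - 40 = 114.
Minor M_01 = (2)*(11) - (-8)*(1) = 22 + 8 = 30.
Minor M_02 = (2)*(-5) - (14)*(1) = -10 - 14 = -24.
det(Q) = (15)*(114) - (-6)*(30) + (-1)*(-24) = 1710 + 180 + 24 = 1914.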